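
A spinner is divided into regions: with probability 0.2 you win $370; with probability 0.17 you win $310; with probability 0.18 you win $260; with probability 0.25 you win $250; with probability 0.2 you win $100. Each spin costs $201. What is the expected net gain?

55

E[payout] = 370·0.2 + 310·0.17 + 260·0.18 + 250·0.25 + 100·0.2
 = 74 + 52.7 + 46.8 + 62.5 + 20
 = 256
Net = 256 - 201 = 55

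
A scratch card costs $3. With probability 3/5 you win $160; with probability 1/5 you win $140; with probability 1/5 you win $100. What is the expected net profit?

E[payout] = 160·3/5 + 140·1/5 + 100·1/5
 = 96 + 28 + 20
 = 144
Net = 144 - 3 = 141

141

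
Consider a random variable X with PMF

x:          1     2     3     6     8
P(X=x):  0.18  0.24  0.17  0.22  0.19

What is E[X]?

4.01

E[X] = Σ x·P(X=x)
 = 1·0.18 + 2·0.24 + 3·0.17 + 6·0.22 + 8·0.19
 = 0.18 + 0.48 + 0.51 + 1.32 + 1.52
 = 4.01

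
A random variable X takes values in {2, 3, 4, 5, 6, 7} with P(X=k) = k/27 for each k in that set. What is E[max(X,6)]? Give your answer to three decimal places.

6.259

E[max(X,6)] = Σ max(x,6)·P(X=x)
 = 6·2/27 + 6·1/9 + 6·4/27 + 6·5/27 + 6·2/9 + 7·7/27
 = 4/9 + 2/3 + 8/9 + 10/9 + 4/3 + 49/27
 = 169/27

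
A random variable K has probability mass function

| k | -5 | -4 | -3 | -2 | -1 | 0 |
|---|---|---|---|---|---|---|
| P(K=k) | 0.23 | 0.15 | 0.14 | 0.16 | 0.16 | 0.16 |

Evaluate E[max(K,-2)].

-1.52

E[max(K,-2)] = Σ max(k,-2)·P(K=k)
 = (-2)·0.23 + (-2)·0.15 + (-2)·0.14 + (-2)·0.16 + (-1)·0.16 + 0·0.16
 = (-0.46) + (-0.3) + (-0.28) + (-0.32) + (-0.16) + 0
 = -1.52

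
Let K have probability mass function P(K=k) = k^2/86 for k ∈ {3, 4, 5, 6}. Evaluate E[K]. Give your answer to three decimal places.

E[K] = Σ k·P(K=k)
 = 3·9/86 + 4·8/43 + 5·25/86 + 6·18/43
 = 27/86 + 32/43 + 125/86 + 108/43
 = 216/43

5.023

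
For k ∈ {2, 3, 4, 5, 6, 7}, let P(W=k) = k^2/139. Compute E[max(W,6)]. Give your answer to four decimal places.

E[max(W,6)] = Σ max(w,6)·P(W=w)
 = 6·4/139 + 6·9/139 + 6·16/139 + 6·25/139 + 6·36/139 + 7·49/139
 = 24/139 + 54/139 + 96/139 + 150/139 + 216/139 + 343/139
 = 883/139

6.3525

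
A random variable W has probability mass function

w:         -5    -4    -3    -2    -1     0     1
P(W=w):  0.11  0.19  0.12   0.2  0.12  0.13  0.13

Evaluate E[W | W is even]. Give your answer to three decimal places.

P(W is even) = 0.19 + 0.2 + 0.13 = 0.52.
E[W | W is even] = [(-4)·0.19 + (-2)·0.2 + 0·0.13] / 0.52
 = -1.16 / 0.52
 = -29/13

-2.231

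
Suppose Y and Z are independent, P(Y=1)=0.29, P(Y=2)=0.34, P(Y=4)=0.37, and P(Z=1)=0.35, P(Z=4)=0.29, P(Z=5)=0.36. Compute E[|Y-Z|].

1.875

E[|Y-Z|] = Σ_y Σ_z |y-z| · P(Y=y)P(Z=z)
 = 0·0.1015 + 3·0.0841 + 4·0.1044 + 1·0.119 + 2·0.0986 + 3·0.1224 + 3·0.1295 + 0·0.1073 + 1·0.1332
 = 0 + 0.2523 + 0.4176 + 0.119 + 0.1972 + 0.3672 + 0.3885 + 0 + 0.1332
 = 1.875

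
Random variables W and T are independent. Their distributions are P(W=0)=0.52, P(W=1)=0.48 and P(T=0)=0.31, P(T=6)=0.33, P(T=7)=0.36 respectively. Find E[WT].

2.16

E[WT] = Σ_w Σ_t wt · P(W=w)P(T=t)
 = 0·0.1612 + 0·0.1716 + 0·0.1872 + 0·0.1488 + 6·0.1584 + 7·0.1728
 = 0 + 0 + 0 + 0 + 0.9504 + 1.2096
 = 2.16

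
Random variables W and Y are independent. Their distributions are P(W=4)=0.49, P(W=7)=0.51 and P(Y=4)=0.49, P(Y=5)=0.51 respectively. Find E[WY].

24.9403

E[WY] = Σ_w Σ_y wy · P(W=w)P(Y=y)
 = 16·0.2401 + 20·0.2499 + 28·0.2499 + 35·0.2601
 = 3.8416 + 4.998 + 6.9972 + 9.1035
 = 24.9403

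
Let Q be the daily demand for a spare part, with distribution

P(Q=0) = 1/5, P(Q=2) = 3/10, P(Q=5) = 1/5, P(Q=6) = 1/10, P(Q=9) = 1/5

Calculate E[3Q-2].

10

E[3Q-2] = Σ (3q-2)·P(Q=q)
 = (-2)·1/5 + 4·3/10 + 13·1/5 + 16·1/10 + 25·1/5
 = (-2/5) + 6/5 + 13/5 + 8/5 + 5
 = 10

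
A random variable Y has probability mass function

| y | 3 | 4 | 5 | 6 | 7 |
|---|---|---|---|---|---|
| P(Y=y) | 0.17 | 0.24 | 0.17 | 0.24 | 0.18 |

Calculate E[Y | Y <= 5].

4

P(Y <= 5) = 0.17 + 0.24 + 0.17 = 0.58.
E[Y | Y <= 5] = [3·0.17 + 4·0.24 + 5·0.17] / 0.58
 = 2.32 / 0.58
 = 4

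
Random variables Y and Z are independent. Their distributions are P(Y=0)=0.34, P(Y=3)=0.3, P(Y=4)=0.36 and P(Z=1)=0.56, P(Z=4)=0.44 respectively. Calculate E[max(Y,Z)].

E[max(Y,Z)] = Σ_y Σ_z max(y,z) · P(Y=y)P(Z=z)
 = 1·0.1904 + 4·0.1496 + 3·0.168 + 4·0.132 + 4·0.2016 + 4·0.1584
 = 0.1904 + 0.5984 + 0.504 + 0.528 + 0.8064 + 0.6336
 = 3.2608

3.2608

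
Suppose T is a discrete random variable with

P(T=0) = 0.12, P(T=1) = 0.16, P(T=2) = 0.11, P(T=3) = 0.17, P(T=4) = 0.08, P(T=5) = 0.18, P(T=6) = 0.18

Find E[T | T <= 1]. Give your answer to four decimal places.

P(T <= 1) = 0.12 + 0.16 = 0.28.
E[T | T <= 1] = [0·0.12 + 1·0.16] / 0.28
 = 0.16 / 0.28
 = 4/7

0.5714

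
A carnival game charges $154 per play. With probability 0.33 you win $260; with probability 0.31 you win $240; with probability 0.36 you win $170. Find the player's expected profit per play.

E[payout] = 260·0.33 + 240·0.31 + 170·0.36
 = 85.8 + 74.4 + 61.2
 = 221.4
Net = 221.4 - 154 = 67.4

67.4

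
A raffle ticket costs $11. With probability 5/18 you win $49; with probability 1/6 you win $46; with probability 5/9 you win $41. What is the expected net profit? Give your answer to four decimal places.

33.0556

E[payout] = 49·5/18 + 46·1/6 + 41·5/9
 = 245/18 + 23/3 + 205/9
 = 793/18
Net = 793/18 - 11 = 595/18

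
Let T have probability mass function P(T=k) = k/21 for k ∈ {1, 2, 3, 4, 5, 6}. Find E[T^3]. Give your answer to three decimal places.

E[T^3] = Σ t^3·P(T=t)
 = 1·1/21 + 8·2/21 + 27·1/7 + 64·4/21 + 125·5/21 + 216·2/7
 = 1/21 + 16/21 + 27/7 + 256/21 + 625/21 + 432/7
 = 325/3

108.333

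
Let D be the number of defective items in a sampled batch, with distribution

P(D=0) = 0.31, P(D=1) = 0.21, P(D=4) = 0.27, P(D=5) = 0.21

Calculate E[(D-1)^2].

E[(D-1)^2] = Σ (d-1)^2·P(D=d)
 = 1·0.31 + 0·0.21 + 9·0.27 + 16·0.21
 = 0.31 + 0 + 2.43 + 3.36
 = 6.1

6.1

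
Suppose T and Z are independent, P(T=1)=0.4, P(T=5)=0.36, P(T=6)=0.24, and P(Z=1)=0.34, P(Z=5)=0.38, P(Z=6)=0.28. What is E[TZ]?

14.2688

E[TZ] = Σ_t Σ_z tz · P(T=t)P(Z=z)
 = 1·0.136 + 5·0.152 + 6·0.112 + 5·0.1224 + 25·0.1368 + 30·0.1008 + 6·0.0816 + 30·0.0912 + 36·0.0672
 = 0.136 + 0.76 + 0.672 + 0.612 + 3.42 + 3.024 + 0.4896 + 2.736 + 2.4192
 = 14.2688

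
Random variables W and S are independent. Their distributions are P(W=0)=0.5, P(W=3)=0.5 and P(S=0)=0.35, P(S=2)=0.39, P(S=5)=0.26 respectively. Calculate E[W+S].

3.58

E[W+S] = Σ_w Σ_s (w+s) · P(W=w)P(S=s)
 = 0·0.175 + 2·0.195 + 5·0.13 + 3·0.175 + 5·0.195 + 8·0.13
 = 0 + 0.39 + 0.65 + 0.525 + 0.975 + 1.04
 = 3.58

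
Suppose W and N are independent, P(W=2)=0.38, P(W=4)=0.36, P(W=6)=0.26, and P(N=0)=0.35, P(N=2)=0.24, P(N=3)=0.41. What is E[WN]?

6.4296

E[WN] = Σ_w Σ_n wn · P(W=w)P(N=n)
 = 0·0.133 + 4·0.0912 + 6·0.1558 + 0·0.126 + 8·0.0864 + 12·0.1476 + 0·0.091 + 12·0.0624 + 18·0.1066
 = 0 + 0.3648 + 0.9348 + 0 + 0.6912 + 1.7712 + 0 + 0.7488 + 1.9188
 = 6.4296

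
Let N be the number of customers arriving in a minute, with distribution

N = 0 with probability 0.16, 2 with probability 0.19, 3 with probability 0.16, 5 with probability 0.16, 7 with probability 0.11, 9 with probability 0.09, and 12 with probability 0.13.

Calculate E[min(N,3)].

2.33

E[min(N,3)] = Σ min(n,3)·P(N=n)
 = 0·0.16 + 2·0.19 + 3·0.16 + 3·0.16 + 3·0.11 + 3·0.09 + 3·0.13
 = 0 + 0.38 + 0.48 + 0.48 + 0.33 + 0.27 + 0.39
 = 2.33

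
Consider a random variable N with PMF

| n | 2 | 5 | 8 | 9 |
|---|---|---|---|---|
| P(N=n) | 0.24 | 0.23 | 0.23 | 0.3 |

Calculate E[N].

E[N] = Σ n·P(N=n)
 = 2·0.24 + 5·0.23 + 8·0.23 + 9·0.3
 = 0.48 + 1.15 + 1.84 + 2.7
 = 6.17

6.17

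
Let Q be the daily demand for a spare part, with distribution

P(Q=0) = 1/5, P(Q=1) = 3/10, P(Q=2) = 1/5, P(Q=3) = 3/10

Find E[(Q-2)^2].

1.4

E[(Q-2)^2] = Σ (q-2)^2·P(Q=q)
 = 4·1/5 + 1·3/10 + 0·1/5 + 1·3/10
 = 4/5 + 3/10 + 0 + 3/10
 = 7/5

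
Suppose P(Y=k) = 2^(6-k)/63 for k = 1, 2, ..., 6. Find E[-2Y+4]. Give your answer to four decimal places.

E[-2Y+4] = Σ (-2y+4)·P(Y=y)
 = 2·32/63 + 0·16/63 + (-2)·8/63 + (-4)·4/63 + (-6)·2/63 + (-8)·1/63
 = 64/63 + 0 + (-16/63) + (-16/63) + (-4/21) + (-8/63)
 = 4/21

0.1905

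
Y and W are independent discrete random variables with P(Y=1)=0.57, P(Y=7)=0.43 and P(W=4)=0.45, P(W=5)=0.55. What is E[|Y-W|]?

3.077

E[|Y-W|] = Σ_y Σ_w |y-w| · P(Y=y)P(W=w)
 = 3·0.2565 + 4·0.3135 + 3·0.1935 + 2·0.2365
 = 0.7695 + 1.254 + 0.5805 + 0.473
 = 3.077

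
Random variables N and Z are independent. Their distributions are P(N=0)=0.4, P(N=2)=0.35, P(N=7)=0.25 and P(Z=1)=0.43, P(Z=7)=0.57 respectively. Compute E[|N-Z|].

E[|N-Z|] = Σ_n Σ_z |n-z| · P(N=n)P(Z=z)
 = 1·0.172 + 7·0.228 + 1·0.1505 + 5·0.1995 + 6·0.1075 + 0·0.1425
 = 0.172 + 1.596 + 0.1505 + 0.9975 + 0.645 + 0
 = 3.561

3.561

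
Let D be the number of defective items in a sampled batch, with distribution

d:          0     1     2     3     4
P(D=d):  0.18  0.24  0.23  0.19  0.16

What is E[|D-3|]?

1.41

E[|D-3|] = Σ |d-3|·P(D=d)
 = 3·0.18 + 2·0.24 + 1·0.23 + 0·0.19 + 1·0.16
 = 0.54 + 0.48 + 0.23 + 0 + 0.16
 = 1.41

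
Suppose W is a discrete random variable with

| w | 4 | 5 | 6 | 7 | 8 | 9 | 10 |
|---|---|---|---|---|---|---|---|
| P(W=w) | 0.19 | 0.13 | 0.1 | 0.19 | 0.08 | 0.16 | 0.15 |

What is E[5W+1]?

E[5W+1] = Σ (5w+1)·P(W=w)
 = 21·0.19 + 26·0.13 + 31·0.1 + 36·0.19 + 41·0.08 + 46·0.16 + 51·0.15
 = 3.99 + 3.38 + 3.1 + 6.84 + 3.28 + 7.36 + 7.65
 = 35.6

35.6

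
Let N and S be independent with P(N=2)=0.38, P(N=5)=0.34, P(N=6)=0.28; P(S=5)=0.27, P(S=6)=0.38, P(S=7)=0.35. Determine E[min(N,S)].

E[min(N,S)] = Σ_n Σ_s min(n,s) · P(N=n)P(S=s)
 = 2·0.1026 + 2·0.1444 + 2·0.133 + 5·0.0918 + 5·0.1292 + 5·0.119 + 5·0.0756 + 6·0.1064 + 6·0.098
 = 0.2052 + 0.2888 + 0.266 + 0.459 + 0.646 + 0.595 + 0.378 + 0.6384 + 0.588
 = 4.0644

4.0644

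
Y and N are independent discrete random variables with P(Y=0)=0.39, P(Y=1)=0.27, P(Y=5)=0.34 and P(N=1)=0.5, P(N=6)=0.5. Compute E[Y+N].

E[Y+N] = Σ_y Σ_n (y+n) · P(Y=y)P(N=n)
 = 1·0.195 + 6·0.195 + 2·0.135 + 7·0.135 + 6·0.17 + 11·0.17
 = 0.195 + 1.17 + 0.27 + 0.945 + 1.02 + 1.87
 = 5.47

5.47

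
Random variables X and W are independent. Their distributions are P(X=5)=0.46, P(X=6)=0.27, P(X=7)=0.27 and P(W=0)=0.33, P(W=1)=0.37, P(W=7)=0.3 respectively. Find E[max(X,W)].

E[max(X,W)] = Σ_x Σ_w max(x,w) · P(X=x)P(W=w)
 = 5·0.1518 + 5·0.1702 + 7·0.138 + 6·0.0891 + 6·0.0999 + 7·0.081 + 7·0.0891 + 7·0.0999 + 7·0.081
 = 0.759 + 0.851 + 0.966 + 0.5346 + 0.5994 + 0.567 + 0.6237 + 0.6993 + 0.567
 = 6.167

6.167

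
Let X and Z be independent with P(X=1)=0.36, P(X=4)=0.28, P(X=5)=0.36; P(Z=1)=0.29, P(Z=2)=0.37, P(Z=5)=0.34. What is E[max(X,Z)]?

3.998

E[max(X,Z)] = Σ_x Σ_z max(x,z) · P(X=x)P(Z=z)
 = 1·0.1044 + 2·0.1332 + 5·0.1224 + 4·0.0812 + 4·0.1036 + 5·0.0952 + 5·0.1044 + 5·0.1332 + 5·0.1224
 = 0.1044 + 0.2664 + 0.612 + 0.3248 + 0.4144 + 0.476 + 0.522 + 0.666 + 0.612
 = 3.998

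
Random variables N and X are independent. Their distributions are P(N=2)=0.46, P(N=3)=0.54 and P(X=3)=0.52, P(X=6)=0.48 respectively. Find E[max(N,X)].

4.44

E[max(N,X)] = Σ_n Σ_x max(n,x) · P(N=n)P(X=x)
 = 3·0.2392 + 6·0.2208 + 3·0.2808 + 6·0.2592
 = 0.7176 + 1.3248 + 0.8424 + 1.5552
 = 4.44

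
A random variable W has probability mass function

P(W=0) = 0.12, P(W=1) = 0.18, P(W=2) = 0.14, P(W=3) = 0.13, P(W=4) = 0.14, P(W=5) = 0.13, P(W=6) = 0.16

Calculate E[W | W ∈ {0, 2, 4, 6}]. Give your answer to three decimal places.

P(W ∈ {0, 2, 4, 6}) = 0.12 + 0.14 + 0.14 + 0.16 = 0.56.
E[W | W ∈ {0, 2, 4, 6}] = [0·0.12 + 2·0.14 + 4·0.14 + 6·0.16] / 0.56
 = 1.8 / 0.56
 = 45/14

3.214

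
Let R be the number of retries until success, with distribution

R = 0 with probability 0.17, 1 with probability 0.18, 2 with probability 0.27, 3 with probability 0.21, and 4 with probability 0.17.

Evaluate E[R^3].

E[R^3] = Σ r^3·P(R=r)
 = 0·0.17 + 1·0.18 + 8·0.27 + 27·0.21 + 64·0.17
 = 0 + 0.18 + 2.16 + 5.67 + 10.88
 = 18.89

18.89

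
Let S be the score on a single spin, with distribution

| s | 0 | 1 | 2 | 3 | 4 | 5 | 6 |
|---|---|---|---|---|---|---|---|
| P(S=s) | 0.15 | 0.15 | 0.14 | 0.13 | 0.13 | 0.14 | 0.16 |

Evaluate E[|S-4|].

1.92

E[|S-4|] = Σ |s-4|·P(S=s)
 = 4·0.15 + 3·0.15 + 2·0.14 + 1·0.13 + 0·0.13 + 1·0.14 + 2·0.16
 = 0.6 + 0.45 + 0.28 + 0.13 + 0 + 0.14 + 0.32
 = 1.92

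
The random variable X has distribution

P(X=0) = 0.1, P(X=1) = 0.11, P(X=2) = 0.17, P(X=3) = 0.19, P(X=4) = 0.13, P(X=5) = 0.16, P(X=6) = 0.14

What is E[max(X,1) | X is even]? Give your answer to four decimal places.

3.3333

P(X is even) = 0.1 + 0.17 + 0.13 + 0.14 = 0.54.
E[max(X,1) | X is even] = [1·0.1 + 2·0.17 + 4·0.13 + 6·0.14] / 0.54
 = 1.8 / 0.54
 = 10/3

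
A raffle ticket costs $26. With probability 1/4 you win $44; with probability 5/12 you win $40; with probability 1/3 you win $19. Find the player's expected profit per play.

8

E[payout] = 44·1/4 + 40·5/12 + 19·1/3
 = 11 + 50/3 + 19/3
 = 34
Net = 34 - 26 = 8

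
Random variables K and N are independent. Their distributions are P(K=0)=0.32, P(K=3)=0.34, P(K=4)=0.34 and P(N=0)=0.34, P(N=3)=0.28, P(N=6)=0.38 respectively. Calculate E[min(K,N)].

E[min(K,N)] = Σ_k Σ_n min(k,n) · P(K=k)P(N=n)
 = 0·0.1088 + 0·0.0896 + 0·0.1216 + 0·0.1156 + 3·0.0952 + 3·0.1292 + 0·0.1156 + 3·0.0952 + 4·0.1292
 = 0 + 0 + 0 + 0 + 0.2856 + 0.3876 + 0 + 0.2856 + 0.5168
 = 1.4756

1.4756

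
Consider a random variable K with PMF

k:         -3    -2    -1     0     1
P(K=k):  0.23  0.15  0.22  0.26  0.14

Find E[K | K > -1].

0.35

P(K > -1) = 0.26 + 0.14 = 0.4.
E[K | K > -1] = [0·0.26 + 1·0.14] / 0.4
 = 0.14 / 0.4
 = 7/20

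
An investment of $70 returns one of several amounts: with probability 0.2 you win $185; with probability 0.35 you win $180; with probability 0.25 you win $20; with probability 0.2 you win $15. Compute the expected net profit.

E[payout] = 185·0.2 + 180·0.35 + 20·0.25 + 15·0.2
 = 37 + 63 + 5 + 3
 = 108
Net = 108 - 70 = 38

38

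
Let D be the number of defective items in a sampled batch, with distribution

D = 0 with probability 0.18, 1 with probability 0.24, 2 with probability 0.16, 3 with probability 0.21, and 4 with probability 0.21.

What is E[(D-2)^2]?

2.01

E[(D-2)^2] = Σ (d-2)^2·P(D=d)
 = 4·0.18 + 1·0.24 + 0·0.16 + 1·0.21 + 4·0.21
 = 0.72 + 0.24 + 0 + 0.21 + 0.84
 = 2.01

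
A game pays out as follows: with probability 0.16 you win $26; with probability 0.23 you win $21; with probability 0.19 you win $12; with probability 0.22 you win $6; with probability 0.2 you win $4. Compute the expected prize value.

E[payout] = 26·0.16 + 21·0.23 + 12·0.19 + 6·0.22 + 4·0.2
 = 4.16 + 4.83 + 2.28 + 1.32 + 0.8
 = 13.39

13.39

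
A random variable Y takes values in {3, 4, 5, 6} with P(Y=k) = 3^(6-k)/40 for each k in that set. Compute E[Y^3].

47.4

E[Y^3] = Σ y^3·P(Y=y)
 = 27·27/40 + 64·9/40 + 125·3/40 + 216·1/40
 = 729/40 + 72/5 + 75/8 + 27/5
 = 237/5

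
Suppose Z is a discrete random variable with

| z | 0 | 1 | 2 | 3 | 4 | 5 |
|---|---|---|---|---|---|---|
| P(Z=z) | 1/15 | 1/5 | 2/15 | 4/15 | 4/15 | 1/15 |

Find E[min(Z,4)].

2.6

E[min(Z,4)] = Σ min(z,4)·P(Z=z)
 = 0·1/15 + 1·1/5 + 2·2/15 + 3·4/15 + 4·4/15 + 4·1/15
 = 0 + 1/5 + 4/15 + 4/5 + 16/15 + 4/15
 = 13/5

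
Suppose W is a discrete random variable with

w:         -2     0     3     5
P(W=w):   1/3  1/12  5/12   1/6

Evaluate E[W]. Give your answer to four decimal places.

1.4167

E[W] = Σ w·P(W=w)
 = (-2)·1/3 + 0·1/12 + 3·5/12 + 5·1/6
 = (-2/3) + 0 + 5/4 + 5/6
 = 17/12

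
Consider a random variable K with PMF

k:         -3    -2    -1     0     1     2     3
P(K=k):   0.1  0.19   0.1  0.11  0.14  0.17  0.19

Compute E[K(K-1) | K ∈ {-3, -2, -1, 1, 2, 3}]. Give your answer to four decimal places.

P(K ∈ {-3, -2, -1, 1, 2, 3}) = 0.1 + 0.19 + 0.1 + 0.14 + 0.17 + 0.19 = 0.89.
E[K(K-1) | K ∈ {-3, -2, -1, 1, 2, 3}] = [12·0.1 + 6·0.19 + 2·0.1 + 0·0.14 + 2·0.17 + 6·0.19] / 0.89
 = 4.02 / 0.89
 = 402/89

4.5169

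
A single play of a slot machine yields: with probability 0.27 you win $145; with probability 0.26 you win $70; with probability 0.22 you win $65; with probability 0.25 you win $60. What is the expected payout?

E[payout] = 145·0.27 + 70·0.26 + 65·0.22 + 60·0.25
 = 39.15 + 18.2 + 14.3 + 15
 = 86.65

86.65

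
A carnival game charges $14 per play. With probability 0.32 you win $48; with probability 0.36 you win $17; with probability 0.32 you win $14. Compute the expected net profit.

11.96

E[payout] = 48·0.32 + 17·0.36 + 14·0.32
 = 15.36 + 6.12 + 4.48
 = 25.96
Net = 25.96 - 14 = 11.96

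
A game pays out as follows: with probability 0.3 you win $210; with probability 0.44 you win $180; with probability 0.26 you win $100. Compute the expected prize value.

E[payout] = 210·0.3 + 180·0.44 + 100·0.26
 = 63 + 79.2 + 26
 = 168.2

168.2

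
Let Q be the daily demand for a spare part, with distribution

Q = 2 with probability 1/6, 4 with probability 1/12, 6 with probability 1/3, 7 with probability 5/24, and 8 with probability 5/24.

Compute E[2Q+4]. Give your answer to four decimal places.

15.5833

E[2Q+4] = Σ (2q+4)·P(Q=q)
 = 8·1/6 + 12·1/12 + 16·1/3 + 18·5/24 + 20·5/24
 = 4/3 + 1 + 16/3 + 15/4 + 25/6
 = 187/12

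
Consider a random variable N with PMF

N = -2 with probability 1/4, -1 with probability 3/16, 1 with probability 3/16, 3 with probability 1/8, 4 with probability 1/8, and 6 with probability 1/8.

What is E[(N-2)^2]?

8.5

E[(N-2)^2] = Σ (n-2)^2·P(N=n)
 = 16·1/4 + 9·3/16 + 1·3/16 + 1·1/8 + 4·1/8 + 16·1/8
 = 4 + 27/16 + 3/16 + 1/8 + 1/2 + 2
 = 17/2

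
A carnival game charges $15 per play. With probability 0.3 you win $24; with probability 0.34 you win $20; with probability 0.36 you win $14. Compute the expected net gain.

E[payout] = 24·0.3 + 20·0.34 + 14·0.36
 = 7.2 + 6.8 + 5.04
 = 19.04
Net = 19.04 - 15 = 4.04

4.04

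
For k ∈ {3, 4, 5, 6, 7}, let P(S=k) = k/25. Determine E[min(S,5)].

4.6

E[min(S,5)] = Σ min(s,5)·P(S=s)
 = 3·3/25 + 4·4/25 + 5·1/5 + 5·6/25 + 5·7/25
 = 9/25 + 16/25 + 1 + 6/5 + 7/5
 = 23/5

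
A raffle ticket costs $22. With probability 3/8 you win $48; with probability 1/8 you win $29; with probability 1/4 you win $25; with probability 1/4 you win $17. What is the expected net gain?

E[payout] = 48·3/8 + 29·1/8 + 25·1/4 + 17·1/4
 = 18 + 29/8 + 25/4 + 17/4
 = 257/8
Net = 257/8 - 22 = 81/8

10.125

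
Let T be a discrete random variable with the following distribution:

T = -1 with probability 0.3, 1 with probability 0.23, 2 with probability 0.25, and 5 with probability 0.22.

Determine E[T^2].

7.03

E[T^2] = Σ t^2·P(T=t)
 = 1·0.3 + 1·0.23 + 4·0.25 + 25·0.22
 = 0.3 + 0.23 + 1 + 5.5
 = 7.03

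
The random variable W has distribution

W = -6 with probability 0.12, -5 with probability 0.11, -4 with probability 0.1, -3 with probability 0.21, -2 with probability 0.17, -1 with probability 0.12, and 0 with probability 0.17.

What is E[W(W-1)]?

E[W(W-1)] = Σ w(w-1)·P(W=w)
 = 42·0.12 + 30·0.11 + 20·0.1 + 12·0.21 + 6·0.17 + 2·0.12 + 0·0.17
 = 5.04 + 3.3 + 2 + 2.52 + 1.02 + 0.24 + 0
 = 14.12

14.12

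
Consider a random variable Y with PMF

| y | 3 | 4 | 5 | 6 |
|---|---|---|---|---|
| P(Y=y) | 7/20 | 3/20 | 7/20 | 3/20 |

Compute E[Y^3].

E[Y^3] = Σ y^3·P(Y=y)
 = 27·7/20 + 64·3/20 + 125·7/20 + 216·3/20
 = 189/20 + 48/5 + 175/4 + 162/5
 = 476/5

95.2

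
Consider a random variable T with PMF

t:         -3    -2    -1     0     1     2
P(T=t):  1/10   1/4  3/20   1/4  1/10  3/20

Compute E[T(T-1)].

3.3

E[T(T-1)] = Σ t(t-1)·P(T=t)
 = 12·1/10 + 6·1/4 + 2·3/20 + 0·1/4 + 0·1/10 + 2·3/20
 = 6/5 + 3/2 + 3/10 + 0 + 0 + 3/10
 = 33/10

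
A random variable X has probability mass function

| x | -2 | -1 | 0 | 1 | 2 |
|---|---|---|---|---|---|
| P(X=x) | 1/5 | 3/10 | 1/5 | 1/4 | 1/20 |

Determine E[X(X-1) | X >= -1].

0.875

P(X >= -1) = 3/10 + 1/5 + 1/4 + 1/20 = 4/5.
E[X(X-1) | X >= -1] = [2·3/10 + 0·1/5 + 0·1/4 + 2·1/20] / (4/5)
 = 7/10 / (4/5)
 = 7/8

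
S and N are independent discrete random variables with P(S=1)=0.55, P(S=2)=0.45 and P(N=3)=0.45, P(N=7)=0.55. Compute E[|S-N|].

E[|S-N|] = Σ_s Σ_n |s-n| · P(S=s)P(N=n)
 = 2·0.2475 + 6·0.3025 + 1·0.2025 + 5·0.2475
 = 0.495 + 1.815 + 0.2025 + 1.2375
 = 3.75

3.75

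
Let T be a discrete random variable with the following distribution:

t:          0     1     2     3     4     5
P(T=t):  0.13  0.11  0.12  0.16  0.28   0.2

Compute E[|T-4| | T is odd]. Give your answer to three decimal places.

P(T is odd) = 0.11 + 0.16 + 0.2 = 0.47.
E[|T-4| | T is odd] = [3·0.11 + 1·0.16 + 1·0.2] / 0.47
 = 0.69 / 0.47
 = 69/47

1.468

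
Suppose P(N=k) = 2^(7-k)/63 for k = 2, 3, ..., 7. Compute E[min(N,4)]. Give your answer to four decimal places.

2.7302

E[min(N,4)] = Σ min(n,4)·P(N=n)
 = 2·32/63 + 3·16/63 + 4·8/63 + 4·4/63 + 4·2/63 + 4·1/63
 = 64/63 + 16/21 + 32/63 + 16/63 + 8/63 + 4/63
 = 172/63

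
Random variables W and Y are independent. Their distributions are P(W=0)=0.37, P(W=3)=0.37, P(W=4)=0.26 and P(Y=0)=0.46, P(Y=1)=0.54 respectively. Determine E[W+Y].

E[W+Y] = Σ_w Σ_y (w+y) · P(W=w)P(Y=y)
 = 0·0.1702 + 1·0.1998 + 3·0.1702 + 4·0.1998 + 4·0.1196 + 5·0.1404
 = 0 + 0.1998 + 0.5106 + 0.7992 + 0.4784 + 0.702
 = 2.69

2.69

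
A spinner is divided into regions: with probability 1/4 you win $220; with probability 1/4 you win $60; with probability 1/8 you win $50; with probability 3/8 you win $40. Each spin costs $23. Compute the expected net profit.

E[payout] = 220·1/4 + 60·1/4 + 50·1/8 + 40·3/8
 = 55 + 15 + 25/4 + 15
 = 365/4
Net = 365/4 - 23 = 273/4

68.25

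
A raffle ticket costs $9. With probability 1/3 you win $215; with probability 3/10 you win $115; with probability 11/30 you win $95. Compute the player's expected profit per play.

E[payout] = 215·1/3 + 115·3/10 + 95·11/30
 = 215/3 + 69/2 + 209/6
 = 141
Net = 141 - 9 = 132

132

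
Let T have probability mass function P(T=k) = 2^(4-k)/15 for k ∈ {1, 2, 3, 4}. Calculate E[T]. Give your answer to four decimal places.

E[T] = Σ t·P(T=t)
 = 1·8/15 + 2·4/15 + 3·2/15 + 4·1/15
 = 8/15 + 8/15 + 2/5 + 4/15
 = 26/15

1.7333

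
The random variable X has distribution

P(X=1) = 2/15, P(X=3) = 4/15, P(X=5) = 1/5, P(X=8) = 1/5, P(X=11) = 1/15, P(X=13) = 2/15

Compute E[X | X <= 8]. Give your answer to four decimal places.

4.4167

P(X <= 8) = 2/15 + 4/15 + 1/5 + 1/5 = 4/5.
E[X | X <= 8] = [1·2/15 + 3·4/15 + 5·1/5 + 8·1/5] / (4/5)
 = 53/15 / (4/5)
 = 53/12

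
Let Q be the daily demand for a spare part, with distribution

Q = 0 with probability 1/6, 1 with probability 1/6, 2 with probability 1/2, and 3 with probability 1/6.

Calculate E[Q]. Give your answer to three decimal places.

1.667

E[Q] = Σ q·P(Q=q)
 = 0·1/6 + 1·1/6 + 2·1/2 + 3·1/6
 = 0 + 1/6 + 1 + 1/2
 = 5/3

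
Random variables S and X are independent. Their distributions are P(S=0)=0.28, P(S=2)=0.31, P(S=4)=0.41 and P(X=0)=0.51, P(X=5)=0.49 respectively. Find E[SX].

5.537

E[SX] = Σ_s Σ_x sx · P(S=s)P(X=x)
 = 0·0.1428 + 0·0.1372 + 0·0.1581 + 10·0.1519 + 0·0.2091 + 20·0.2009
 = 0 + 0 + 0 + 1.519 + 0 + 4.018
 = 5.537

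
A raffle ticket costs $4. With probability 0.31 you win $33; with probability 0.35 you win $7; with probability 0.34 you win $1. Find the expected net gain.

E[payout] = 33·0.31 + 7·0.35 + 1·0.34
 = 10.23 + 2.45 + 0.34
 = 13.02
Net = 13.02 - 4 = 9.02

9.02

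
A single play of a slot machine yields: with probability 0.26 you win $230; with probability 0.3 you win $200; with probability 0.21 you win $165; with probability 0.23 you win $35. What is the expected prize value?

162.5

E[payout] = 230·0.26 + 200·0.3 + 165·0.21 + 35·0.23
 = 59.8 + 60 + 34.65 + 8.05
 = 162.5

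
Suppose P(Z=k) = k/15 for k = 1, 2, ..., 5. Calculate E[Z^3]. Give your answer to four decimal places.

65.2667

E[Z^3] = Σ z^3·P(Z=z)
 = 1·1/15 + 8·2/15 + 27·1/5 + 64·4/15 + 125·1/3
 = 1/15 + 16/15 + 27/5 + 256/15 + 125/3
 = 979/15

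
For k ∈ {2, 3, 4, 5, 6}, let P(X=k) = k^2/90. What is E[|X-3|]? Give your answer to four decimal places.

1.9778

E[|X-3|] = Σ |x-3|·P(X=x)
 = 1·2/45 + 0·1/10 + 1·8/45 + 2·5/18 + 3·2/5
 = 2/45 + 0 + 8/45 + 5/9 + 6/5
 = 89/45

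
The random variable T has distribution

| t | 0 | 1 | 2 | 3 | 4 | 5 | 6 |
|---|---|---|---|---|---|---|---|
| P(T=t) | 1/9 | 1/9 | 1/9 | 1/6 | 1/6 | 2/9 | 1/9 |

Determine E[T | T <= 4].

2.25

P(T <= 4) = 1/9 + 1/9 + 1/9 + 1/6 + 1/6 = 2/3.
E[T | T <= 4] = [0·1/9 + 1·1/9 + 2·1/9 + 3·1/6 + 4·1/6] / (2/3)
 = 3/2 / (2/3)
 = 9/4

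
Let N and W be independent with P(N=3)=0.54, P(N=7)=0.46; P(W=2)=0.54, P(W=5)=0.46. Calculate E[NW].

E[NW] = Σ_n Σ_w nw · P(N=n)P(W=w)
 = 6·0.2916 + 15·0.2484 + 14·0.2484 + 35·0.2116
 = 1.7496 + 3.726 + 3.4776 + 7.406
 = 16.3592

16.3592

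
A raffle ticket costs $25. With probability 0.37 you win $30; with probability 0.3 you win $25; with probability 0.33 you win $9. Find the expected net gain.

-3.43

E[payout] = 30·0.37 + 25·0.3 + 9·0.33
 = 11.1 + 7.5 + 2.97
 = 21.57
Net = 21.57 - 25 = -3.43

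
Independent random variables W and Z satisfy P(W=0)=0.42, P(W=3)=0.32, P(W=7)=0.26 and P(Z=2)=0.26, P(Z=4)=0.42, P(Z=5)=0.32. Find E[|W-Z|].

2.8504

E[|W-Z|] = Σ_w Σ_z |w-z| · P(W=w)P(Z=z)
 = 2·0.1092 + 4·0.1764 + 5·0.1344 + 1·0.0832 + 1·0.1344 + 2·0.1024 + 5·0.0676 + 3·0.1092 + 2·0.0832
 = 0.2184 + 0.7056 + 0.672 + 0.0832 + 0.1344 + 0.2048 + 0.338 + 0.3276 + 0.1664
 = 2.8504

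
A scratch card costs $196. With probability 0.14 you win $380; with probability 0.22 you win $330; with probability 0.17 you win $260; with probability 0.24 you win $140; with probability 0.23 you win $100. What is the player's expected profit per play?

E[payout] = 380·0.14 + 330·0.22 + 260·0.17 + 140·0.24 + 100·0.23
 = 53.2 + 72.6 + 44.2 + 33.6 + 23
 = 226.6
Net = 226.6 - 196 = 30.6

30.6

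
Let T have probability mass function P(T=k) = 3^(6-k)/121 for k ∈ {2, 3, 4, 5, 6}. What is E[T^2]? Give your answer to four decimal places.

6.7934

E[T^2] = Σ t^2·P(T=t)
 = 4·81/121 + 9·27/121 + 16·9/121 + 25·3/121 + 36·1/121
 = 324/121 + 243/121 + 144/121 + 75/121 + 36/121
 = 822/121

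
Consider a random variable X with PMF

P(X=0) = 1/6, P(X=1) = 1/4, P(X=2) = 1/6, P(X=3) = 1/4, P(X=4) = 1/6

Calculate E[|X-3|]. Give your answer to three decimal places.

1.333

E[|X-3|] = Σ |x-3|·P(X=x)
 = 3·1/6 + 2·1/4 + 1·1/6 + 0·1/4 + 1·1/6
 = 1/2 + 1/2 + 1/6 + 0 + 1/6
 = 4/3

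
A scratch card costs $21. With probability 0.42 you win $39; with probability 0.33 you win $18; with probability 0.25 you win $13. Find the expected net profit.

4.57

E[payout] = 39·0.42 + 18·0.33 + 13·0.25
 = 16.38 + 5.94 + 3.25
 = 25.57
Net = 25.57 - 21 = 4.57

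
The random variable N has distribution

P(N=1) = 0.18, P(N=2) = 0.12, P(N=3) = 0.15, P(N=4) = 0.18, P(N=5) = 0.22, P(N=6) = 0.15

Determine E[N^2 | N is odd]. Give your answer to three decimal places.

P(N is odd) = 0.18 + 0.15 + 0.22 = 0.55.
E[N^2 | N is odd] = [1·0.18 + 9·0.15 + 25·0.22] / 0.55
 = 7.03 / 0.55
 = 703/55

12.782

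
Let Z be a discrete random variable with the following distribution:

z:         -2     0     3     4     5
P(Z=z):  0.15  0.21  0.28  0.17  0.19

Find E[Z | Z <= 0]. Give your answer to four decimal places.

P(Z <= 0) = 0.15 + 0.21 = 0.36.
E[Z | Z <= 0] = [(-2)·0.15 + 0·0.21] / 0.36
 = -0.3 / 0.36
 = -5/6

-0.8333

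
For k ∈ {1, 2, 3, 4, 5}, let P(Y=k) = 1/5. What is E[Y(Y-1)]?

8

E[Y(Y-1)] = Σ y(y-1)·P(Y=y)
 = 0·1/5 + 2·1/5 + 6·1/5 + 12·1/5 + 20·1/5
 = 0 + 2/5 + 6/5 + 12/5 + 4
 = 8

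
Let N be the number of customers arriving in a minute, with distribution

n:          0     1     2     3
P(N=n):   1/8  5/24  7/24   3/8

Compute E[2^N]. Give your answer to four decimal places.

4.7083

E[2^N] = Σ 2^n·P(N=n)
 = 1·1/8 + 2·5/24 + 4·7/24 + 8·3/8
 = 1/8 + 5/12 + 7/6 + 3
 = 113/24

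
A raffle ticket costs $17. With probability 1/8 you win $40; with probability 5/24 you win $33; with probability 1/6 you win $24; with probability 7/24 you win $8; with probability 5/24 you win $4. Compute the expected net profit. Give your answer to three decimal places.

E[payout] = 40·1/8 + 33·5/24 + 24·1/6 + 8·7/24 + 4·5/24
 = 5 + 55/8 + 4 + 7/3 + 5/6
 = 457/24
Net = 457/24 - 17 = 49/24

2.042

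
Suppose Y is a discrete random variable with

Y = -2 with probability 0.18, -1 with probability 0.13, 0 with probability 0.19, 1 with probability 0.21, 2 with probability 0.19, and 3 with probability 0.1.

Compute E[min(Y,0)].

E[min(Y,0)] = Σ min(y,0)·P(Y=y)
 = (-2)·0.18 + (-1)·0.13 + 0·0.19 + 0·0.21 + 0·0.19 + 0·0.1
 = (-0.36) + (-0.13) + 0 + 0 + 0 + 0
 = -0.49

-0.49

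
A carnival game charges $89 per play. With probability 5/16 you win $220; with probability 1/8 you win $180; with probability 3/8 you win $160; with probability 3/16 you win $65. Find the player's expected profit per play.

74.4375

E[payout] = 220·5/16 + 180·1/8 + 160·3/8 + 65·3/16
 = 275/4 + 45/2 + 60 + 195/16
 = 2615/16
Net = 2615/16 - 89 = 1191/16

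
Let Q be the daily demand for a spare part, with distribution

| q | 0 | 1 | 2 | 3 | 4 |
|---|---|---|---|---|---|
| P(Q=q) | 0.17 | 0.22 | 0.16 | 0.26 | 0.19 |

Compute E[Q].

2.08

E[Q] = Σ q·P(Q=q)
 = 0·0.17 + 1·0.22 + 2·0.16 + 3·0.26 + 4·0.19
 = 0 + 0.22 + 0.32 + 0.78 + 0.76
 = 2.08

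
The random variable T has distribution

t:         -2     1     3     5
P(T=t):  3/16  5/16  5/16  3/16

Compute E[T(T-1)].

6.75

E[T(T-1)] = Σ t(t-1)·P(T=t)
 = 6·3/16 + 0·5/16 + 6·5/16 + 20·3/16
 = 9/8 + 0 + 15/8 + 15/4
 = 27/4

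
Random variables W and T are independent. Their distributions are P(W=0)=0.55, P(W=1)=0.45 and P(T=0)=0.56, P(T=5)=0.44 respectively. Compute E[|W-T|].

E[|W-T|] = Σ_w Σ_t |w-t| · P(W=w)P(T=t)
 = 0·0.308 + 5·0.242 + 1·0.252 + 4·0.198
 = 0 + 1.21 + 0.252 + 0.792
 = 2.254

2.254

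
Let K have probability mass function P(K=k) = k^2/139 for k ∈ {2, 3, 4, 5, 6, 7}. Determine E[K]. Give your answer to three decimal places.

E[K] = Σ k·P(K=k)
 = 2·4/139 + 3·9/139 + 4·16/139 + 5·25/139 + 6·36/139 + 7·49/139
 = 8/139 + 27/139 + 64/139 + 125/139 + 216/139 + 343/139
 = 783/139

5.633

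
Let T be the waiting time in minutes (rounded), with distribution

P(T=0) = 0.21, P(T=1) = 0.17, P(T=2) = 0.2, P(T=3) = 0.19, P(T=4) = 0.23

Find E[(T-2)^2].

E[(T-2)^2] = Σ (t-2)^2·P(T=t)
 = 4·0.21 + 1·0.17 + 0·0.2 + 1·0.19 + 4·0.23
 = 0.84 + 0.17 + 0 + 0.19 + 0.92
 = 2.12

2.12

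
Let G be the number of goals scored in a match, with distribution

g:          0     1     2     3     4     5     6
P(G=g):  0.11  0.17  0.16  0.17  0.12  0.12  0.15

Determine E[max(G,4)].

E[max(G,4)] = Σ max(g,4)·P(G=g)
 = 4·0.11 + 4·0.17 + 4·0.16 + 4·0.17 + 4·0.12 + 5·0.12 + 6·0.15
 = 0.44 + 0.68 + 0.64 + 0.68 + 0.48 + 0.6 + 0.9
 = 4.42

4.42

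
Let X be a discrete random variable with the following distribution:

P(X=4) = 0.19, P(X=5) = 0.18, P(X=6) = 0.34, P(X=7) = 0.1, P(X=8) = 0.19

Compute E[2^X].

92

E[2^X] = Σ 2^x·P(X=x)
 = 16·0.19 + 32·0.18 + 64·0.34 + 128·0.1 + 256·0.19
 = 3.04 + 5.76 + 21.76 + 12.8 + 48.64
 = 92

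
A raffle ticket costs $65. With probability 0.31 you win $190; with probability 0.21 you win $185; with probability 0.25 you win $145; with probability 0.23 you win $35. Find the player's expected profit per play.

E[payout] = 190·0.31 + 185·0.21 + 145·0.25 + 35·0.23
 = 58.9 + 38.85 + 36.25 + 8.05
 = 142.05
Net = 142.05 - 65 = 77.05

77.05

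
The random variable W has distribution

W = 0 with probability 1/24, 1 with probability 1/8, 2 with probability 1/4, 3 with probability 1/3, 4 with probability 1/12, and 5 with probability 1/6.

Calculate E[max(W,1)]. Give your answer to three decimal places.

E[max(W,1)] = Σ max(w,1)·P(W=w)
 = 1·1/24 + 1·1/8 + 2·1/4 + 3·1/3 + 4·1/12 + 5·1/6
 = 1/24 + 1/8 + 1/2 + 1 + 1/3 + 5/6
 = 17/6

2.833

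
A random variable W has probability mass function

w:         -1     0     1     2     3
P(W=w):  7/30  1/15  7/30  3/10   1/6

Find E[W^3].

6.9

E[W^3] = Σ w^3·P(W=w)
 = (-1)·7/30 + 0·1/15 + 1·7/30 + 8·3/10 + 27·1/6
 = (-7/30) + 0 + 7/30 + 12/5 + 9/2
 = 69/10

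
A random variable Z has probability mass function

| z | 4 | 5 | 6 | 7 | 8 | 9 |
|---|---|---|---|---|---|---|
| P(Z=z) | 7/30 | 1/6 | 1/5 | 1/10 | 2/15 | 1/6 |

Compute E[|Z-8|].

2.1

E[|Z-8|] = Σ |z-8|·P(Z=z)
 = 4·7/30 + 3·1/6 + 2·1/5 + 1·1/10 + 0·2/15 + 1·1/6
 = 14/15 + 1/2 + 2/5 + 1/10 + 0 + 1/6
 = 21/10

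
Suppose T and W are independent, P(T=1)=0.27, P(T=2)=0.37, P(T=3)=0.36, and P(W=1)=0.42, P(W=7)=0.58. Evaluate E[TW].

E[TW] = Σ_t Σ_w tw · P(T=t)P(W=w)
 = 1·0.1134 + 7·0.1566 + 2·0.1554 + 14·0.2146 + 3·0.1512 + 21·0.2088
 = 0.1134 + 1.0962 + 0.3108 + 3.0044 + 0.4536 + 4.3848
 = 9.3632

9.3632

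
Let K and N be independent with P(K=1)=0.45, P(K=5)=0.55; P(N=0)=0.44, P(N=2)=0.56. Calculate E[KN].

E[KN] = Σ_k Σ_n kn · P(K=k)P(N=n)
 = 0·0.198 + 2·0.252 + 0·0.242 + 10·0.308
 = 0 + 0.504 + 0 + 3.08
 = 3.584

3.584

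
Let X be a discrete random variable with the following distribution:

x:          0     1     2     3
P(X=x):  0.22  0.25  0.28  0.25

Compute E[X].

1.56

E[X] = Σ x·P(X=x)
 = 0·0.22 + 1·0.25 + 2·0.28 + 3·0.25
 = 0 + 0.25 + 0.56 + 0.75
 = 1.56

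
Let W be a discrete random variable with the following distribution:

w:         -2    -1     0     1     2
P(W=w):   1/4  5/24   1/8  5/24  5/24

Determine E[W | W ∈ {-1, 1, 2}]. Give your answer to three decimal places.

0.667

P(W ∈ {-1, 1, 2}) = 5/24 + 5/24 + 5/24 = 5/8.
E[W | W ∈ {-1, 1, 2}] = [(-1)·5/24 + 1·5/24 + 2·5/24] / (5/8)
 = 5/12 / (5/8)
 = 2/3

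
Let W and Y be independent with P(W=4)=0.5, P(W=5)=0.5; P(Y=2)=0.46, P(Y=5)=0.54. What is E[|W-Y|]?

1.42

E[|W-Y|] = Σ_w Σ_y |w-y| · P(W=w)P(Y=y)
 = 2·0.23 + 1·0.27 + 3·0.23 + 0·0.27
 = 0.46 + 0.27 + 0.69 + 0
 = 1.42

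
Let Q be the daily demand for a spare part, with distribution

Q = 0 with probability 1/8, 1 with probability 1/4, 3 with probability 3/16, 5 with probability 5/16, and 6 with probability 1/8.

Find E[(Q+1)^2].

21.5

E[(Q+1)^2] = Σ (q+1)^2·P(Q=q)
 = 1·1/8 + 4·1/4 + 16·3/16 + 36·5/16 + 49·1/8
 = 1/8 + 1 + 3 + 45/4 + 49/8
 = 43/2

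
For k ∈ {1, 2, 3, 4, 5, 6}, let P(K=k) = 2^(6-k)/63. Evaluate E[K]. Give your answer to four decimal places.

E[K] = Σ k·P(K=k)
 = 1·32/63 + 2·16/63 + 3·8/63 + 4·4/63 + 5·2/63 + 6·1/63
 = 32/63 + 32/63 + 8/21 + 16/63 + 10/63 + 2/21
 = 40/21

1.9048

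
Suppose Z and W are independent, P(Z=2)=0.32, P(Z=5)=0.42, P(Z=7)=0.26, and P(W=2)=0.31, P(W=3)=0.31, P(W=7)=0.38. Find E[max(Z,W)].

5.5864

E[max(Z,W)] = Σ_z Σ_w max(z,w) · P(Z=z)P(W=w)
 = 2·0.0992 + 3·0.0992 + 7·0.1216 + 5·0.1302 + 5·0.1302 + 7·0.1596 + 7·0.0806 + 7·0.0806 + 7·0.0988
 = 0.1984 + 0.2976 + 0.8512 + 0.651 + 0.651 + 1.1172 + 0.5642 + 0.5642 + 0.6916
 = 5.5864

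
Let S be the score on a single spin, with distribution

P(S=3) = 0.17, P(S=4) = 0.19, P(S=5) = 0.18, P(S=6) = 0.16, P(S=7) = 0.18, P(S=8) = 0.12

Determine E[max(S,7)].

E[max(S,7)] = Σ max(s,7)·P(S=s)
 = 7·0.17 + 7·0.19 + 7·0.18 + 7·0.16 + 7·0.18 + 8·0.12
 = 1.19 + 1.33 + 1.26 + 1.12 + 1.26 + 0.96
 = 7.12

7.12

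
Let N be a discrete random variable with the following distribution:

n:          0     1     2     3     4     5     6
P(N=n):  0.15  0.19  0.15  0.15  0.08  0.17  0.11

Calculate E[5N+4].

17.85

E[5N+4] = Σ (5n+4)·P(N=n)
 = 4·0.15 + 9·0.19 + 14·0.15 + 19·0.15 + 24·0.08 + 29·0.17 + 34·0.11
 = 0.6 + 1.71 + 2.1 + 2.85 + 1.92 + 4.93 + 3.74
 = 17.85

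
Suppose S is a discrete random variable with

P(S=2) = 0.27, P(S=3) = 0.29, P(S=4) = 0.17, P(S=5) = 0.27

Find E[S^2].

13.16

E[S^2] = Σ s^2·P(S=s)
 = 4·0.27 + 9·0.29 + 16·0.17 + 25·0.27
 = 1.08 + 2.61 + 2.72 + 6.75
 = 13.16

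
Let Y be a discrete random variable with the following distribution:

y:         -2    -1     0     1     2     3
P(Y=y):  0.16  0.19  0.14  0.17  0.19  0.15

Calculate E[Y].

0.49

E[Y] = Σ y·P(Y=y)
 = (-2)·0.16 + (-1)·0.19 + 0·0.14 + 1·0.17 + 2·0.19 + 3·0.15
 = (-0.32) + (-0.19) + 0 + 0.17 + 0.38 + 0.45
 = 0.49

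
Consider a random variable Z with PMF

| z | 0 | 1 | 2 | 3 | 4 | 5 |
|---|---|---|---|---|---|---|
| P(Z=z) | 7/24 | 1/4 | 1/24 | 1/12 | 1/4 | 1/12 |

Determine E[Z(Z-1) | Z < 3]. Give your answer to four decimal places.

P(Z < 3) = 7/24 + 1/4 + 1/24 = 7/12.
E[Z(Z-1) | Z < 3] = [0·7/24 + 0·1/4 + 2·1/24] / (7/12)
 = 1/12 / (7/12)
 = 1/7

0.1429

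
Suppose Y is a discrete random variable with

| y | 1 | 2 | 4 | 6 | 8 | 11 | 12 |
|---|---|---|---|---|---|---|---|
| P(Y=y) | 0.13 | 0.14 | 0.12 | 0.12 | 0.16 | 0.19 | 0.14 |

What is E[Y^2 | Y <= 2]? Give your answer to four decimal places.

P(Y <= 2) = 0.13 + 0.14 = 0.27.
E[Y^2 | Y <= 2] = [1·0.13 + 4·0.14] / 0.27
 = 0.69 / 0.27
 = 23/9

2.5556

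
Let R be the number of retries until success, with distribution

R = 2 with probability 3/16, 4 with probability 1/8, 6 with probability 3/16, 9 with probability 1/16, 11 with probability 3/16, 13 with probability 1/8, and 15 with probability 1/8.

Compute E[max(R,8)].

E[max(R,8)] = Σ max(r,8)·P(R=r)
 = 8·3/16 + 8·1/8 + 8·3/16 + 9·1/16 + 11·3/16 + 13·1/8 + 15·1/8
 = 3/2 + 1 + 3/2 + 9/16 + 33/16 + 13/8 + 15/8
 = 81/8

10.125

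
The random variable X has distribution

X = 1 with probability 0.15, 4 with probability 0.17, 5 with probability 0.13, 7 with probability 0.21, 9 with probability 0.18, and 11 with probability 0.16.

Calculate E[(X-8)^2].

13.07

E[(X-8)^2] = Σ (x-8)^2·P(X=x)
 = 49·0.15 + 16·0.17 + 9·0.13 + 1·0.21 + 1·0.18 + 9·0.16
 = 7.35 + 2.72 + 1.17 + 0.21 + 0.18 + 1.44
 = 13.07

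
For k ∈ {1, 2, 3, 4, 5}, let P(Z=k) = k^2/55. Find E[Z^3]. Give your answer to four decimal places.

80.4545

E[Z^3] = Σ z^3·P(Z=z)
 = 1·1/55 + 8·4/55 + 27·9/55 + 64·16/55 + 125·5/11
 = 1/55 + 32/55 + 243/55 + 1024/55 + 625/11
 = 885/11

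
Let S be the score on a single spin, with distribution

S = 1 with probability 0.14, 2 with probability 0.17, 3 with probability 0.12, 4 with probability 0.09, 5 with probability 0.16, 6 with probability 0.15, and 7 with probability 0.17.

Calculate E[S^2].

21.07

E[S^2] = Σ s^2·P(S=s)
 = 1·0.14 + 4·0.17 + 9·0.12 + 16·0.09 + 25·0.16 + 36·0.15 + 49·0.17
 = 0.14 + 0.68 + 1.08 + 1.44 + 4 + 5.4 + 8.33
 = 21.07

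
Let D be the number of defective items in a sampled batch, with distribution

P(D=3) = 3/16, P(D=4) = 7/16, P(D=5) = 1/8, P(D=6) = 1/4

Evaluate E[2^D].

E[2^D] = Σ 2^d·P(D=d)
 = 8·3/16 + 16·7/16 + 32·1/8 + 64·1/4
 = 3/2 + 7 + 4 + 16
 = 57/2

28.5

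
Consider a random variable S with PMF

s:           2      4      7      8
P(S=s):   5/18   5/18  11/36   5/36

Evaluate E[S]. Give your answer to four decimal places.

E[S] = Σ s·P(S=s)
 = 2·5/18 + 4·5/18 + 7·11/36 + 8·5/36
 = 5/9 + 10/9 + 77/36 + 10/9
 = 59/12

4.9167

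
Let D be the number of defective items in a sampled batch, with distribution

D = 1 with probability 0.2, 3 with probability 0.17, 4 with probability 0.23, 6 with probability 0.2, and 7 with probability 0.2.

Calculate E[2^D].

E[2^D] = Σ 2^d·P(D=d)
 = 2·0.2 + 8·0.17 + 16·0.23 + 64·0.2 + 128·0.2
 = 0.4 + 1.36 + 3.68 + 12.8 + 25.6
 = 43.84

43.84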